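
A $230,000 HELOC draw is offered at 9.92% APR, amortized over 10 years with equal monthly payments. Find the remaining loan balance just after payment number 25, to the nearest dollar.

With monthly rate i = 9.92%/12 = 0.0082667, the balance after k of n payments is P · [(1+i)^n − (1+i)^k] / [(1+i)^n − 1].
(1+0.0082667)^120 = 2.68564841 and (1+0.0082667)^25 = 1.22852851, so the balance is 230,000 × (2.68564841 − 1.22852851) / (2.68564841 − 1) = $198,818.20.

$198,818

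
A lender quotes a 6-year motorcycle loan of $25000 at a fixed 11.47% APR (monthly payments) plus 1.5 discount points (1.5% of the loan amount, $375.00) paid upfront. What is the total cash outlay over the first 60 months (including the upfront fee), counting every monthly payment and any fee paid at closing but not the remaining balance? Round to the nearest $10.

Monthly rate = 11.47%/12 = 0.0095583; payment = 25,000 × 0.0095583 / (1 − (1+0.0095583)^−72) = $481.89.
Total outlay = 60 × $481.89 + $375.00 = $29,288.40.

$29,290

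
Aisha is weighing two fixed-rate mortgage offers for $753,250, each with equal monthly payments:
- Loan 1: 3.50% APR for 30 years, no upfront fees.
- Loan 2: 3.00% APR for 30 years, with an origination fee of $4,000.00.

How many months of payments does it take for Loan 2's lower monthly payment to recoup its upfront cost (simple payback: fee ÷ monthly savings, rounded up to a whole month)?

20 months

Loan 1: monthly rate = 3.5%/12 = 0.0029167; payment = 753,250 × 0.0029167 / (1 − (1+0.0029167)^−360) = $3,382.43.
Loan 2: monthly rate = 3%/12 = 0.0025000; payment = 753,250 × 0.0025000 / (1 − (1+0.0025000)^−360) = $3,175.73.
Monthly savings = $3,382.43 − $3,175.73 = $206.70.
Break-even = $4,000.00 / $206.70 = 19.35 → 20 months.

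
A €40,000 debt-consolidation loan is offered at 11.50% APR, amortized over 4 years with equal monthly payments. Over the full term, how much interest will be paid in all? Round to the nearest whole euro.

€10,091

At 11.50% the monthly rate is 0.0095833, so the payment is 40,000 × 0.0095833 / (1 − 1.0095833^−48) = €1,043.56.
Total paid = 48 × €1,043.56 = €50,090.88; interest = €50,090.88 − €40,000 = €10,090.88.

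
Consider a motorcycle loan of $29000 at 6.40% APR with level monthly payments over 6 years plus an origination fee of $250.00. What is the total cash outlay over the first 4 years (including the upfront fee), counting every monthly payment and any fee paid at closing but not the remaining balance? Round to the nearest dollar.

At 6.40% the monthly rate is 0.0053333, so the payment is 29,000 × 0.0053333 / (1 − 1.0053333^−72) = $486.11.
Total outlay = 48 × $486.11 + $250.00 = $23,583.28.

$23,583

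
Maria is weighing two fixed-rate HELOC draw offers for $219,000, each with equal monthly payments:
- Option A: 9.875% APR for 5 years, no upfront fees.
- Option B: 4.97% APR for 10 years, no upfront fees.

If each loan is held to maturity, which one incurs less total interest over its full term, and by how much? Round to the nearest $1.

Option A: at 9.875% the monthly rate is 0.0082292, so the payment is 219,000 × 0.0082292 / (1 − 1.0082292^−60) = $4,639.64.
Total interest on Option A = 60 × $4,639.64 − $219,000 = $59,378.40.
Option B: monthly rate = 4.97%/12 = 0.0041417; payment = 219,000 × 0.0041417 / (1 − (1+0.0041417)^−120) = $2,319.62.
Total interest on Option B = 120 × $2,319.62 − $219,000 = $59,354.40.
Option B is lower by $24.00.

Option B by $24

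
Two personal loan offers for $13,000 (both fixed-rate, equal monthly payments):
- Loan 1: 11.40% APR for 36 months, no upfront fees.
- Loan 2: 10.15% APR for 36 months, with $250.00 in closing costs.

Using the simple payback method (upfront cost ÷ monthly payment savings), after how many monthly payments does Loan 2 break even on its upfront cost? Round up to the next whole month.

33 months

Loan 1: monthly rate = 11.4%/12 = 0.0095000; payment = 13,000 × 0.0095000 / (1 − (1+0.0095000)^−36) = $428.07.
Loan 2: at 10.15% the monthly rate is 0.0084583, so the payment is 13,000 × 0.0084583 / (1 − 1.0084583^−36) = $420.39.
Monthly savings = $428.07 − $420.39 = $7.68.
Break-even = $250.00 / $7.68 = 32.55 → 33 months.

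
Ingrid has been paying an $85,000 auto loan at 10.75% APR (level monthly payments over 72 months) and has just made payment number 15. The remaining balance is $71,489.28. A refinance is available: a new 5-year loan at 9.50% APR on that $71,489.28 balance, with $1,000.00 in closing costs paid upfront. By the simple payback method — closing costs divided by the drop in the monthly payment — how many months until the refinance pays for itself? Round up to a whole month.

Current payment = 85,000 × 10.75%/12 / (1 − (1+0.0089583)^−72) = $1,607.03.
Refinanced payment = 71,489.28 × 0.0079167 / (1 − (1+0.0079167)^−60) = $1,501.41.
Monthly savings = $1,607.03 − $1,501.41 = $105.62.
Break-even = $1,000.00 / $105.62 = 9.47 → 10 months.

10 months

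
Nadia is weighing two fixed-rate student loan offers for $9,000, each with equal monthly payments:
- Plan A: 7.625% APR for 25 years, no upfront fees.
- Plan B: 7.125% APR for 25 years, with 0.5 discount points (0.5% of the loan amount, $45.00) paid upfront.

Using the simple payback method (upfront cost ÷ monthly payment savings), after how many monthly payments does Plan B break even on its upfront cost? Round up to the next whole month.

16 months

Plan A: at 7.625% the monthly rate is 0.0063542, so the payment is 9,000 × 0.0063542 / (1 − 1.0063542^−300) = $67.24.
Plan B: at 7.125% the monthly rate is 0.0059375, so the payment is 9,000 × 0.0059375 / (1 − 1.0059375^−300) = $64.33.
Monthly savings = $67.24 − $64.33 = $2.91.
Break-even = $45.00 / $2.91 = 15.46 → 16 months.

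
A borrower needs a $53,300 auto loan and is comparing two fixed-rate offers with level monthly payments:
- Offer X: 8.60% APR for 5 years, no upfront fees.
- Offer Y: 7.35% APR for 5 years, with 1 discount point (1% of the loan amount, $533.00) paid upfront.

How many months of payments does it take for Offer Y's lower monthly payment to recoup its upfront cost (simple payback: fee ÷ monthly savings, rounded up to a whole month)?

Offer X: monthly rate = 8.6%/12 = 0.0071667; payment = 53,300 × 0.0071667 / (1 − (1+0.0071667)^−60) = $1,096.10.
Offer Y: at 7.35% the monthly rate is 0.0061250, so the payment is 53,300 × 0.0061250 / (1 − 1.0061250^−60) = $1,064.23.
Monthly savings = $1,096.10 − $1,064.23 = $31.87.
Break-even = $533.00 / $31.87 = 16.72 → 17 months.

17 months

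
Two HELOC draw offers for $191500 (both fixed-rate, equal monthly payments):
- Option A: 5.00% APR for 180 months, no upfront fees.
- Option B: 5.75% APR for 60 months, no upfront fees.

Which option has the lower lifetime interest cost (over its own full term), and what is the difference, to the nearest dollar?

Option B by $51,786

Option A: at 5.00% the monthly rate is 0.0041667, so the payment is 191,500 × 0.0041667 / (1 − 1.0041667^−180) = $1,514.37.
Total interest on Option A = 180 × $1,514.37 − $191,500 = $81,086.60.
Option B: monthly rate = 5.75%/12 = 0.0047917; payment = 191,500 × 0.0047917 / (1 − (1+0.0047917)^−60) = $3,680.01.
Total interest on Option B = 60 × $3,680.01 − $191,500 = $29,300.60.
Option B is lower by $51,786.00.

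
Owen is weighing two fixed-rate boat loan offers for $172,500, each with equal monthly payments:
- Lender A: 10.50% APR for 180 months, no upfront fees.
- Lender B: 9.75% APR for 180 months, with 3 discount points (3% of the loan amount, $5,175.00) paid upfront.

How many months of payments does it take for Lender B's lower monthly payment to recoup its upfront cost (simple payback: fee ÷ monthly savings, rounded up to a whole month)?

66 months

Lender A: monthly rate = 10.5%/12 = 0.0087500; payment = 172,500 × 0.0087500 / (1 − (1+0.0087500)^−180) = $1,906.81.
Lender B: monthly rate = 9.75%/12 = 0.0081250; payment = 172,500 × 0.0081250 / (1 − (1+0.0081250)^−180) = $1,827.40.
Monthly savings = $1,906.81 − $1,827.40 = $79.41.
Break-even = $5,175.00 / $79.41 = 65.17 → 66 months.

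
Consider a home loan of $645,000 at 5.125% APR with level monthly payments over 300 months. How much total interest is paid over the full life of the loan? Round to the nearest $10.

$500,320

At 5.125% the monthly rate is 0.0042708, so the payment is 645,000 × 0.0042708 / (1 − 1.0042708^−300) = $3,817.73.
Total paid = 300 × $3,817.73 = $1,145,319.00; interest = $1,145,319.00 − $645,000 = $500,319.00.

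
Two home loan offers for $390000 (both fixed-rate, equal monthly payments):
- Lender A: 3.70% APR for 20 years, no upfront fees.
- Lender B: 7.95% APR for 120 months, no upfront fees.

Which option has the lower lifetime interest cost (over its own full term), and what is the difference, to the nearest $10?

Lender A: monthly rate = 3.7%/12 = 0.0030833; payment = 390,000 × 0.0030833 / (1 − (1+0.0030833)^−240) = $2,302.13.
Total interest on Lender A = 240 × $2,302.13 − $390,000 = $162,511.20.
Lender B: at 7.95% the monthly rate is 0.0066250, so the payment is 390,000 × 0.0066250 / (1 − 1.0066250^−120) = $4,721.48.
Total interest on Lender B = 120 × $4,721.48 − $390,000 = $176,577.60.
Lender A is lower by $14,066.40.

Lender A by $14,070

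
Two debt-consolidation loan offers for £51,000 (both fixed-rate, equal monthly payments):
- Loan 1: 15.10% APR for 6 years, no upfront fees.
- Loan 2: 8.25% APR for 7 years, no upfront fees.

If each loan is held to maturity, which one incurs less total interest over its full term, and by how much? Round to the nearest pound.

Loan 2 by £10,538

Loan 1: at 15.10% the monthly rate is 0.0125833, so the payment is 51,000 × 0.0125833 / (1 − 1.0125833^−72) = £1,081.17.
Total interest on Loan 1 = 72 × £1,081.17 − £51,000 = £26,844.24.
Loan 2: at 8.25% the monthly rate is 0.0068750, so the payment is 51,000 × 0.0068750 / (1 − 1.0068750^−84) = £801.26.
Total interest on Loan 2 = 84 × £801.26 − £51,000 = £16,305.84.
Loan 2 is lower by £10,538.40.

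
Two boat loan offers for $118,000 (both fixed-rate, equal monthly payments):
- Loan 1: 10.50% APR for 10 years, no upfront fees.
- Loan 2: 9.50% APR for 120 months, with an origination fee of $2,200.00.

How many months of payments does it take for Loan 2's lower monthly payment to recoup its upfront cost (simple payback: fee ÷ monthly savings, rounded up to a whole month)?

Loan 1: at 10.50% the monthly rate is 0.0087500, so the payment is 118,000 × 0.0087500 / (1 − 1.0087500^−120) = $1,592.23.
Loan 2: at 9.50% the monthly rate is 0.0079167, so the payment is 118,000 × 0.0079167 / (1 − 1.0079167^−120) = $1,526.89.
Monthly savings = $1,592.23 − $1,526.89 = $65.34.
Break-even = $2,200.00 / $65.34 = 33.67 → 34 months.

34 months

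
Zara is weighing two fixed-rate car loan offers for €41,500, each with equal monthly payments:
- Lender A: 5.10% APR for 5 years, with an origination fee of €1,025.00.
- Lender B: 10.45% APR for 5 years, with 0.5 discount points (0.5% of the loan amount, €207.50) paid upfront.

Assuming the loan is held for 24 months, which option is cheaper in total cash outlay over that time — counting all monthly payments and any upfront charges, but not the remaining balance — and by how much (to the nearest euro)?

Lender A: monthly rate = 5.1%/12 = 0.0042500; payment = 41,500 × 0.0042500 / (1 − (1+0.0042500)^−60) = €785.06.
Lender B: at 10.45% the monthly rate is 0.0087083, so the payment is 41,500 × 0.0087083 / (1 − 1.0087083^−60) = €890.97.
Over 24 months: Lender A costs 24 × €785.06 + €1,025.00 = €19,866.44; Lender B costs 24 × €890.97 + €207.50 = €21,590.78.
Lender A is cheaper by €21,590.78 − €19,866.44 = €1,724.34.

Lender A by €1,724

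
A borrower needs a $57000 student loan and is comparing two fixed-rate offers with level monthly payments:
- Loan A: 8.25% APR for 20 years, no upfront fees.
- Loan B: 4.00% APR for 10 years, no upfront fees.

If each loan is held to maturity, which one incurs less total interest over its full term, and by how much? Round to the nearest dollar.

Loan A: at 8.25% the monthly rate is 0.0068750, so the payment is 57,000 × 0.0068750 / (1 − 1.0068750^−240) = $485.68.
Total interest on Loan A = 240 × $485.68 − $57,000 = $59,563.20.
Loan B: at 4.00% the monthly rate is 0.0033333, so the payment is 57,000 × 0.0033333 / (1 − 1.0033333^−120) = $577.10.
Total interest on Loan B = 120 × $577.10 − $57,000 = $12,252.00.
Loan B is lower by $47,311.20.

Loan B by $47,311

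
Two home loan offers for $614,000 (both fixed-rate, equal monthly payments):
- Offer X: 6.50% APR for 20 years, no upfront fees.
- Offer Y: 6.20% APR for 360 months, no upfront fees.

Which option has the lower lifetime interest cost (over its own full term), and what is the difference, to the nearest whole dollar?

Offer X: at 6.50% the monthly rate is 0.0054167, so the payment is 614,000 × 0.0054167 / (1 − 1.0054167^−240) = $4,577.82.
Total interest on Offer X = 240 × $4,577.82 − $614,000 = $484,676.80.
Offer Y: at 6.20% the monthly rate is 0.0051667, so the payment is 614,000 × 0.0051667 / (1 − 1.0051667^−360) = $3,760.56.
Total interest on Offer Y = 360 × $3,760.56 − $614,000 = $739,801.60.
Offer X is lower by $255,124.80.

Offer X by $255,125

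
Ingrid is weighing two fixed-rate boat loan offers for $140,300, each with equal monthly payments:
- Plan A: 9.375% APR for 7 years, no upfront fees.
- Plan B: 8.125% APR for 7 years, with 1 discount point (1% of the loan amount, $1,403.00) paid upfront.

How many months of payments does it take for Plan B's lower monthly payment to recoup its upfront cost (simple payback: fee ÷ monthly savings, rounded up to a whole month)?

Plan A: monthly rate = 9.375%/12 = 0.0078125; payment = 140,300 × 0.0078125 / (1 − (1+0.0078125)^−84) = $2,284.09.
Plan B: monthly rate = 8.125%/12 = 0.0067708; payment = 140,300 × 0.0067708 / (1 − (1+0.0067708)^−84) = $2,195.49.
Monthly savings = $2,284.09 − $2,195.49 = $88.60.
Break-even = $1,403.00 / $88.60 = 15.84 → 16 months.

16 months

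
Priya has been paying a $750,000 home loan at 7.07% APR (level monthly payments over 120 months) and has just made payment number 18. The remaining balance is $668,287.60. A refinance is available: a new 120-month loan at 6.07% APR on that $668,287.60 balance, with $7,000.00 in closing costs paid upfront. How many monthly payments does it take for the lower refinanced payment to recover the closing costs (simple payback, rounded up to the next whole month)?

6 months

Current payment = 750,000 × 7.07%/12 / (1 − (1+0.0058917)^−120) = $8,735.22.
Refinanced payment = 668,287.60 × 0.0050583 / (1 − (1+0.0050583)^−120) = $7,442.88.
Monthly savings = $8,735.22 − $7,442.88 = $1,292.34.
Break-even = $7,000.00 / $1,292.34 = 5.42 → 6 months.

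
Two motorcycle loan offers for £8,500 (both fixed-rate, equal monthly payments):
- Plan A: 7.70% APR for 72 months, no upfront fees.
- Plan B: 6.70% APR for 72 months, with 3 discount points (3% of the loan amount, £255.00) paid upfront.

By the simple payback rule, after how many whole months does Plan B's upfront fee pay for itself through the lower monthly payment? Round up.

63 months

Plan A: at 7.70% the monthly rate is 0.0064167, so the payment is 8,500 × 0.0064167 / (1 − 1.0064167^−72) = £147.79.
Plan B: at 6.70% the monthly rate is 0.0055833, so the payment is 8,500 × 0.0055833 / (1 − 1.0055833^−72) = £143.70.
Monthly savings = £147.79 − £143.70 = £4.09.
Break-even = £255.00 / £4.09 = 62.35 → 63 months.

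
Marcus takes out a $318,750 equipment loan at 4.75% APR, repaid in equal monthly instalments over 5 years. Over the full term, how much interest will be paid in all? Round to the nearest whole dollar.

$39,976

At 4.75% the monthly rate is 0.0039583, so the payment is 318,750 × 0.0039583 / (1 − 1.0039583^−60) = $5,978.77.
Total paid = 60 × $5,978.77 = $358,726.20; interest = $358,726.20 − $318,750 = $39,976.20.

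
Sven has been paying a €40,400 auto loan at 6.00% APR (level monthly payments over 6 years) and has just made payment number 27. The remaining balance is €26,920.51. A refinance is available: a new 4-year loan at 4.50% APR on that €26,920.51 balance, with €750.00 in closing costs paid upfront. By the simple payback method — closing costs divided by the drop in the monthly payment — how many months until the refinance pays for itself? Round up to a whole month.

Current payment = 40,400 × 6%/12 / (1 − (1+0.0050000)^−72) = €669.54.
Refinanced payment = 26,920.51 × 0.0037500 / (1 − (1+0.0037500)^−48) = €613.88.
Monthly savings = €669.54 − €613.88 = €55.66.
Break-even = €750.00 / €55.66 = 13.47 → 14 months.

14 months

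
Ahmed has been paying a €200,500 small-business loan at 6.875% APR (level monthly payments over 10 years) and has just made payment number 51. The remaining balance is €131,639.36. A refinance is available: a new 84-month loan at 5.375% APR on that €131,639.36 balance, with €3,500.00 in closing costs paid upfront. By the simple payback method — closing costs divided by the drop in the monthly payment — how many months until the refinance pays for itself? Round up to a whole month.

9 months

Current payment = 200,500 × 6.875%/12 / (1 − (1+0.0057292)^−120) = €2,315.08.
Refinanced payment = 131,639.36 × 0.0044792 / (1 − (1+0.0044792)^−84) = €1,883.86.
Monthly savings = €2,315.08 − €1,883.86 = €431.22.
Break-even = €3,500.00 / €431.22 = 8.12 → 9 months.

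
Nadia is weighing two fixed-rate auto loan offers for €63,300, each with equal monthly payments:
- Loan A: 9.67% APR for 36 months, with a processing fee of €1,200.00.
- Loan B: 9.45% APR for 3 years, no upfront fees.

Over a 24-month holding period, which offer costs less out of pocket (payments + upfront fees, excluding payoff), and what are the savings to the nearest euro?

Loan B by €1,356

Loan A: monthly rate = 9.67%/12 = 0.0080583; payment = 63,300 × 0.0080583 / (1 − (1+0.0080583)^−36) = €2,032.72.
Loan B: monthly rate = 9.45%/12 = 0.0078750; payment = 63,300 × 0.0078750 / (1 − (1+0.0078750)^−36) = €2,026.21.
Over 24 months: Loan A costs 24 × €2,032.72 + €1,200.00 = €49,985.28; Loan B costs 24 × €2,026.21 = €48,629.04.
Loan B is cheaper by €49,985.28 − €48,629.04 = €1,356.24.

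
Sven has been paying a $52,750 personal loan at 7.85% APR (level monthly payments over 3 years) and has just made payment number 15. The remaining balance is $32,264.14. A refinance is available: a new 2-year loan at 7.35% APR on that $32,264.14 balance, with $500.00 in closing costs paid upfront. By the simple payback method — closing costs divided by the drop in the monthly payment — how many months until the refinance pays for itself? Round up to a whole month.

3 months

Current payment = 52,750 × 7.85%/12 / (1 − (1+0.0065417)^−36) = $1,649.35.
Refinanced payment = 32,264.14 × 0.0061250 / (1 − (1+0.0061250)^−24) = $1,449.67.
Monthly savings = $1,649.35 − $1,449.67 = $199.68.
Break-even = $500.00 / $199.68 = 2.50 → 3 months.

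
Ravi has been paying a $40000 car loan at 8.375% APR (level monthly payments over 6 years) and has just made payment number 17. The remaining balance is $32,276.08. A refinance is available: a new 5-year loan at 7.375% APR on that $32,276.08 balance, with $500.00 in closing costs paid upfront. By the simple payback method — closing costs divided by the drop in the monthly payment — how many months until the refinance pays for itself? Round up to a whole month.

8 months

Current payment = 40,000 × 8.375%/12 / (1 − (1+0.0069792)^−72) = $708.68.
Refinanced payment = 32,276.08 × 0.0061458 / (1 − (1+0.0061458)^−60) = $644.83.
Monthly savings = $708.68 − $644.83 = $63.85.
Break-even = $500.00 / $63.85 = 7.83 → 8 months.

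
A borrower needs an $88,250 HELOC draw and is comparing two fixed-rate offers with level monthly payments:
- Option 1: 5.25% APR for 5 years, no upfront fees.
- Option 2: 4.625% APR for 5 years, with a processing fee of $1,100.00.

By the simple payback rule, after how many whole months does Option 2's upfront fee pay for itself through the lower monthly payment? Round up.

44 months

Option 1: at 5.25% the monthly rate is 0.0043750, so the payment is 88,250 × 0.0043750 / (1 − 1.0043750^−60) = $1,675.51.
Option 2: at 4.625% the monthly rate is 0.0038542, so the payment is 88,250 × 0.0038542 / (1 − 1.0038542^−60) = $1,650.27.
Monthly savings = $1,675.51 − $1,650.27 = $25.24.
Break-even = $1,100.00 / $25.24 = 43.58 → 44 months.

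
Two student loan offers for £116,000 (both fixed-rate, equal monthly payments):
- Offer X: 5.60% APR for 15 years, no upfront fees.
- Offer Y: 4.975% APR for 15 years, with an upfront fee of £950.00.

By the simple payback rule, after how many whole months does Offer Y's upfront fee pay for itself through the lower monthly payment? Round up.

25 months

Offer X: monthly rate = 5.6%/12 = 0.0046667; payment = 116,000 × 0.0046667 / (1 − (1+0.0046667)^−180) = £953.98.
Offer Y: at 4.975% the monthly rate is 0.0041458, so the payment is 116,000 × 0.0041458 / (1 − 1.0041458^−180) = £915.81.
Monthly savings = £953.98 − £915.81 = £38.17.
Break-even = £950.00 / £38.17 = 24.89 → 25 months.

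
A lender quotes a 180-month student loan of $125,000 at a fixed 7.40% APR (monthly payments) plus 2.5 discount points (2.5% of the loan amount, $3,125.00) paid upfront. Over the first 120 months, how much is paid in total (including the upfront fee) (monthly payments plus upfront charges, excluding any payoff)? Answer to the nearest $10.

$141,330

Monthly rate = 7.4%/12 = 0.0061667; payment = 125,000 × 0.0061667 / (1 − (1+0.0061667)^−180) = $1,151.67.
Total outlay = 120 × $1,151.67 + $3,125.00 = $141,325.40.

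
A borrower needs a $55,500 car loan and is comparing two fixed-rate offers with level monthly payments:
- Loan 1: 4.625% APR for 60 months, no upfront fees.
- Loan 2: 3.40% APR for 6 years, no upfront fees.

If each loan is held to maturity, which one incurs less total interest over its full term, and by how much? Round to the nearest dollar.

Loan 2 by $839

Loan 1: at 4.625% the monthly rate is 0.0038542, so the payment is 55,500 × 0.0038542 / (1 − 1.0038542^−60) = $1,037.85.
Total interest on Loan 1 = 60 × $1,037.85 − $55,500 = $6,771.00.
Loan 2: at 3.40% the monthly rate is 0.0028333, so the payment is 55,500 × 0.0028333 / (1 − 1.0028333^−72) = $853.22.
Total interest on Loan 2 = 72 × $853.22 − $55,500 = $5,931.84.
Loan 2 is lower by $839.16.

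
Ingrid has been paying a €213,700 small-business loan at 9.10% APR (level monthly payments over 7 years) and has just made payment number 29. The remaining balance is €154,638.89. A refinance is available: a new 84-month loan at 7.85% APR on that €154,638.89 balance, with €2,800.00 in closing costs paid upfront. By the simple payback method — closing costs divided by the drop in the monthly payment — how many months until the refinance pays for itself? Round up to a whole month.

3 months

Current payment = 213,700 × 9.1%/12 / (1 − (1+0.0075833)^−84) = €3,449.09.
Refinanced payment = 154,638.89 × 0.0065417 / (1 − (1+0.0065417)^−84) = €2,398.69.
Monthly savings = €3,449.09 − €2,398.69 = €1,050.40.
Break-even = €2,800.00 / €1,050.40 = 2.67 → 3 months.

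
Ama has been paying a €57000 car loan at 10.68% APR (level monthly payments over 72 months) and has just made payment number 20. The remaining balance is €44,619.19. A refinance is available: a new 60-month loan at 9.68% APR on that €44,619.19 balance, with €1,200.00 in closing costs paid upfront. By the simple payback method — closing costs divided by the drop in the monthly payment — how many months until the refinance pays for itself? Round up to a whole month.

9 months

Current payment = 57,000 × 10.68%/12 / (1 − (1+0.0089000)^−72) = €1,075.62.
Refinanced payment = 44,619.19 × 0.0080667 / (1 − (1+0.0080667)^−60) = €941.02.
Monthly savings = €1,075.62 − €941.02 = €134.60.
Break-even = €1,200.00 / €134.60 = 8.92 → 9 months.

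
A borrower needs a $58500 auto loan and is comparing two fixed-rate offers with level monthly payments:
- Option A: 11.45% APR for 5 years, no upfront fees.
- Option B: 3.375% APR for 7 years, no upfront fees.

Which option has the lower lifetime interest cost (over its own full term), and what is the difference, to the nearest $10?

Option B by $11,340

Option A: at 11.45% the monthly rate is 0.0095417, so the payment is 58,500 × 0.0095417 / (1 − 1.0095417^−60) = $1,285.10.
Total interest on Option A = 60 × $1,285.10 − $58,500 = $18,606.00.
Option B: monthly rate = 3.375%/12 = 0.0028125; payment = 58,500 × 0.0028125 / (1 − (1+0.0028125)^−84) = $782.90.
Total interest on Option B = 84 × $782.90 − $58,500 = $7,263.60.
Option B is lower by $11,342.40.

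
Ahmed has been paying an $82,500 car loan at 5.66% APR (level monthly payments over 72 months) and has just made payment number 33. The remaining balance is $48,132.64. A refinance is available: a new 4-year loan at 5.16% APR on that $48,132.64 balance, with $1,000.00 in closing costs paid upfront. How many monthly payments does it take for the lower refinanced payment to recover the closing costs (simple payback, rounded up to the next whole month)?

5 months

Current payment = 82,500 × 5.66%/12 / (1 − (1+0.0047167)^−72) = $1,354.06.
Refinanced payment = 48,132.64 × 0.0043000 / (1 − (1+0.0043000)^−48) = $1,111.95.
Monthly savings = $1,354.06 − $1,111.95 = $242.11.
Break-even = $1,000.00 / $242.11 = 4.13 → 5 months.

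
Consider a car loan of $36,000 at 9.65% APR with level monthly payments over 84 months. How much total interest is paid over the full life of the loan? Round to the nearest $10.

Monthly rate = 9.65%/12 = 0.0080417; payment = 36,000 × 0.0080417 / (1 − (1+0.0080417)^−84) = $591.15.
Total paid = 84 × $591.15 = $49,656.60; interest = $49,656.60 − $36,000 = $13,656.60.

$13,660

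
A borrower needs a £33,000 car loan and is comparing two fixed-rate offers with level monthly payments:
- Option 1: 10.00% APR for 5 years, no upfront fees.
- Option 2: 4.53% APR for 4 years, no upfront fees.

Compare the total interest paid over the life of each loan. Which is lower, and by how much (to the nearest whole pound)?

Option 2 by £5,927

Option 1: monthly rate = 10%/12 = 0.0083333; payment = 33,000 × 0.0083333 / (1 − (1+0.0083333)^−60) = £701.15.
Total interest on Option 1 = 60 × £701.15 − £33,000 = £9,069.00.
Option 2: monthly rate = 4.53%/12 = 0.0037750; payment = 33,000 × 0.0037750 / (1 − (1+0.0037750)^−48) = £752.96.
Total interest on Option 2 = 48 × £752.96 − £33,000 = £3,142.08.
Option 2 is lower by £5,926.92.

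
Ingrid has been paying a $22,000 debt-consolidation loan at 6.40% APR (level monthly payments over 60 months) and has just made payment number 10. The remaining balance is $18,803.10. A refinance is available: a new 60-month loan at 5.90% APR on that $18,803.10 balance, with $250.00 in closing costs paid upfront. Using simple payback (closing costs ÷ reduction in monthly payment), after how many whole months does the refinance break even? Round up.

4 months

Current payment = 22,000 × 6.4%/12 / (1 − (1+0.0053333)^−60) = $429.43.
Refinanced payment = 18,803.10 × 0.0049167 / (1 − (1+0.0049167)^−60) = $362.64.
Monthly savings = $429.43 − $362.64 = $66.79.
Break-even = $250.00 / $66.79 = 3.74 → 4 months.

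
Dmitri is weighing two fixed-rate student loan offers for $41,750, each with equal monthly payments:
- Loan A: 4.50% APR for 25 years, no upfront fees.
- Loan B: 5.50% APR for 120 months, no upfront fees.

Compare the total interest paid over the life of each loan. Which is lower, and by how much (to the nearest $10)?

Loan B by $15,250

Loan A: monthly rate = 4.5%/12 = 0.0037500; payment = 41,750 × 0.0037500 / (1 − (1+0.0037500)^−300) = $232.06.
Total interest on Loan A = 300 × $232.06 − $41,750 = $27,868.00.
Loan B: at 5.50% the monthly rate is 0.0045833, so the payment is 41,750 × 0.0045833 / (1 − 1.0045833^−120) = $453.10.
Total interest on Loan B = 120 × $453.10 − $41,750 = $12,622.00.
Loan B is lower by $15,246.00.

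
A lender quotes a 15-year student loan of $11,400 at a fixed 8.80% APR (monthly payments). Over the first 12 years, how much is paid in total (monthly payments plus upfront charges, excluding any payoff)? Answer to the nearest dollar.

$16,455

Monthly rate = 8.8%/12 = 0.0073333; payment = 11,400 × 0.0073333 / (1 − (1+0.0073333)^−180) = $114.27.
Total outlay = 144 × $114.27 = $16,454.88.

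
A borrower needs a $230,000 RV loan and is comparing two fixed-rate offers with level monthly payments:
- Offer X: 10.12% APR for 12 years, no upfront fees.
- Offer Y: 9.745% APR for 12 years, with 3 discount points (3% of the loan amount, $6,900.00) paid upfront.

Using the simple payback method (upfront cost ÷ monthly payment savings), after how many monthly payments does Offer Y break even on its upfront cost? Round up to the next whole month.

139 months

Offer X: monthly rate = 10.12%/12 = 0.0084333; payment = 230,000 × 0.0084333 / (1 − (1+0.0084333)^−144) = $2,764.65.
Offer Y: monthly rate = 9.745%/12 = 0.0081208; payment = 230,000 × 0.0081208 / (1 − (1+0.0081208)^−144) = $2,714.91.
Monthly savings = $2,764.65 − $2,714.91 = $49.74.
Break-even = $6,900.00 / $49.74 = 138.72 → 139 months.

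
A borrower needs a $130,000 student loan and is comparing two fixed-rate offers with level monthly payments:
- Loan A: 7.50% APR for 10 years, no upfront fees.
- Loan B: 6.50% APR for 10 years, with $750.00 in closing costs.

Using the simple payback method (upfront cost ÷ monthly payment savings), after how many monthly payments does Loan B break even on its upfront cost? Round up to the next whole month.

12 months

Loan A: monthly rate = 7.5%/12 = 0.0062500; payment = 130,000 × 0.0062500 / (1 − (1+0.0062500)^−120) = $1,543.12.
Loan B: monthly rate = 6.5%/12 = 0.0054167; payment = 130,000 × 0.0054167 / (1 − (1+0.0054167)^−120) = $1,476.12.
Monthly savings = $1,543.12 − $1,476.12 = $67.00.
Break-even = $750.00 / $67.00 = 11.19 → 12 months.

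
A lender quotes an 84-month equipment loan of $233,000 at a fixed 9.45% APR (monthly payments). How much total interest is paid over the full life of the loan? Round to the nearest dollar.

$86,383

Monthly rate = 9.45%/12 = 0.0078750; payment = 233,000 × 0.0078750 / (1 − (1+0.0078750)^−84) = $3,802.18.
Total paid = 84 × $3,802.18 = $319,383.12; interest = $319,383.12 − $233,000 = $86,383.12.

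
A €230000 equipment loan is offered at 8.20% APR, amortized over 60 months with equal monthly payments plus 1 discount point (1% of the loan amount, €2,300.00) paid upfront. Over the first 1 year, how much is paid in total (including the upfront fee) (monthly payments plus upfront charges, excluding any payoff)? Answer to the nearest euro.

€58,527

At 8.20% the monthly rate is 0.0068333, so the payment is 230,000 × 0.0068333 / (1 − 1.0068333^−60) = €4,685.62.
Total outlay = 12 × €4,685.62 + €2,300.00 = €58,527.44.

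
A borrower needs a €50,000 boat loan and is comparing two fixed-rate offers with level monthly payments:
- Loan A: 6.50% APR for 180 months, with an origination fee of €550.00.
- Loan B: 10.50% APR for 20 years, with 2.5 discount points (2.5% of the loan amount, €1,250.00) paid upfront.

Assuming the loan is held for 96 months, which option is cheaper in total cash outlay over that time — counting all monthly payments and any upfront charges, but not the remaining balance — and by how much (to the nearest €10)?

Loan A: monthly rate = 6.5%/12 = 0.0054167; payment = 50,000 × 0.0054167 / (1 − (1+0.0054167)^−180) = €435.55.
Loan B: at 10.50% the monthly rate is 0.0087500, so the payment is 50,000 × 0.0087500 / (1 − 1.0087500^−240) = €499.19.
Over 96 months: Loan A costs 96 × €435.55 + €550.00 = €42,362.80; Loan B costs 96 × €499.19 + €1,250.00 = €49,172.24.
Loan A is cheaper by €49,172.24 − €42,362.80 = €6,809.44.

Loan A by €6,810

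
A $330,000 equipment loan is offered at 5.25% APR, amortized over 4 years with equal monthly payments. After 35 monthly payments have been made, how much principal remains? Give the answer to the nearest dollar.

$96,307

With monthly rate i = 5.25%/12 = 0.0043750, the balance after k of n payments is P · [(1+i)^n − (1+i)^k] / [(1+i)^n − 1].
(1+0.0043750)^48 = 1.23311312 and (1+0.0043750)^35 = 1.16508147, so the balance is 330,000 × (1.23311312 − 1.16508147) / (1.23311312 − 1) = $96,307.08.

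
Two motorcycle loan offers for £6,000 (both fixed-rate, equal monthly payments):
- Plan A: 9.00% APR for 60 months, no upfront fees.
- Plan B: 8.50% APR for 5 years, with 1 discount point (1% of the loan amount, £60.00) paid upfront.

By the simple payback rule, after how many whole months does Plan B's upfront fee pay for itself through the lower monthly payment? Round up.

Plan A: monthly rate = 9%/12 = 0.0075000; payment = 6,000 × 0.0075000 / (1 − (1+0.0075000)^−60) = £124.55.
Plan B: monthly rate = 8.5%/12 = 0.0070833; payment = 6,000 × 0.0070833 / (1 − (1+0.0070833)^−60) = £123.10.
Monthly savings = £124.55 − £123.10 = £1.45.
Break-even = £60.00 / £1.45 = 41.38 → 42 months.

42 months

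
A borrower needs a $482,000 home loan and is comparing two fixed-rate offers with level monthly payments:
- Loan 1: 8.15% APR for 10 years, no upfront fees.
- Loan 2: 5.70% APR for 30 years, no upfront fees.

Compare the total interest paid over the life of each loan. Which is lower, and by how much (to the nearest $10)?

Loan 1: at 8.15% the monthly rate is 0.0067917, so the payment is 482,000 × 0.0067917 / (1 − 1.0067917^−120) = $5,886.26.
Total interest on Loan 1 = 120 × $5,886.26 − $482,000 = $224,351.20.
Loan 2: at 5.70% the monthly rate is 0.0047500, so the payment is 482,000 × 0.0047500 / (1 − 1.0047500^−360) = $2,797.53.
Total interest on Loan 2 = 360 × $2,797.53 − $482,000 = $525,110.80.
Loan 1 is lower by $300,759.60.

Loan 1 by $300,760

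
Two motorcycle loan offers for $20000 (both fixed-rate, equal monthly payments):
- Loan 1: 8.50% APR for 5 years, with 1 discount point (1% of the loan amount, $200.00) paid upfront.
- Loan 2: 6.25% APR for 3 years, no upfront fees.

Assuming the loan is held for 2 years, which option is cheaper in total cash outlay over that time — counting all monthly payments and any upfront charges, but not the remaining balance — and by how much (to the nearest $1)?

Loan 1 by $4,609

Loan 1: at 8.50% the monthly rate is 0.0070833, so the payment is 20,000 × 0.0070833 / (1 − 1.0070833^−60) = $410.33.
Loan 2: monthly rate = 6.25%/12 = 0.0052083; payment = 20,000 × 0.0052083 / (1 − (1+0.0052083)^−36) = $610.71.
Over 24 months: Loan 1 costs 24 × $410.33 + $200.00 = $10,047.92; Loan 2 costs 24 × $610.71 = $14,657.04.
Loan 1 is cheaper by $14,657.04 − $10,047.92 = $4,609.12.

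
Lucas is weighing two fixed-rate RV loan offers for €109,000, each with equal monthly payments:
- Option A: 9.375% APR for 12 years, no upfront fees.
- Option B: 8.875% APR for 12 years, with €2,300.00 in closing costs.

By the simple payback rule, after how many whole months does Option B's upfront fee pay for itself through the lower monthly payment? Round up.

Option A: monthly rate = 9.375%/12 = 0.0078125; payment = 109,000 × 0.0078125 / (1 − (1+0.0078125)^−144) = €1,263.59.
Option B: at 8.875% the monthly rate is 0.0073958, so the payment is 109,000 × 0.0073958 / (1 − 1.0073958^−144) = €1,232.79.
Monthly savings = €1,263.59 − €1,232.79 = €30.80.
Break-even = €2,300.00 / €30.80 = 74.68 → 75 months.

75 months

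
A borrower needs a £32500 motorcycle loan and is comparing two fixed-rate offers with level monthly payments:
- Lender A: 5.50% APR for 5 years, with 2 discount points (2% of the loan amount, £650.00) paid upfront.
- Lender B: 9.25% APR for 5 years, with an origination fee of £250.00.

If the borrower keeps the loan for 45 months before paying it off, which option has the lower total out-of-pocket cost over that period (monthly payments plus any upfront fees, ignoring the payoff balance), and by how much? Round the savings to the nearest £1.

Lender A: monthly rate = 5.5%/12 = 0.0045833; payment = 32,500 × 0.0045833 / (1 − (1+0.0045833)^−60) = £620.79.
Lender B: at 9.25% the monthly rate is 0.0077083, so the payment is 32,500 × 0.0077083 / (1 − 1.0077083^−60) = £678.60.
Over 45 months: Lender A costs 45 × £620.79 + £650.00 = £28,585.55; Lender B costs 45 × £678.60 + £250.00 = £30,787.00.
Lender A is cheaper by £30,787.00 − £28,585.55 = £2,201.45.

Lender A by £2,201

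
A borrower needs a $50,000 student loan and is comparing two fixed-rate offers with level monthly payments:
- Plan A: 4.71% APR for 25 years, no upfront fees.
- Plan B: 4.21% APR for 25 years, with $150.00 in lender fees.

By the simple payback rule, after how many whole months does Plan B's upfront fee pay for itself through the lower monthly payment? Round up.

11 months

Plan A: monthly rate = 4.71%/12 = 0.0039250; payment = 50,000 × 0.0039250 / (1 − (1+0.0039250)^−300) = $283.91.
Plan B: monthly rate = 4.21%/12 = 0.0035083; payment = 50,000 × 0.0035083 / (1 − (1+0.0035083)^−300) = $269.75.
Monthly savings = $283.91 − $269.75 = $14.16.
Break-even = $150.00 / $14.16 = 10.59 → 11 months.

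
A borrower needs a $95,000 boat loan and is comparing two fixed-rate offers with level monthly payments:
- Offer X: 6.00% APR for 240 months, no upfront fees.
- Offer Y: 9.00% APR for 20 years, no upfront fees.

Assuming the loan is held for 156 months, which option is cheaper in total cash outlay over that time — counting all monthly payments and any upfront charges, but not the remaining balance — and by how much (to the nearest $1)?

Offer X: monthly rate = 6%/12 = 0.0050000; payment = 95,000 × 0.0050000 / (1 − (1+0.0050000)^−240) = $680.61.
Offer Y: at 9.00% the monthly rate is 0.0075000, so the payment is 95,000 × 0.0075000 / (1 − 1.0075000^−240) = $854.74.
Over 156 months: Offer X costs 156 × $680.61 = $106,175.16; Offer Y costs 156 × $854.74 = $133,339.44.
Offer X is cheaper by $133,339.44 − $106,175.16 = $27,164.28.

Offer X by $27,164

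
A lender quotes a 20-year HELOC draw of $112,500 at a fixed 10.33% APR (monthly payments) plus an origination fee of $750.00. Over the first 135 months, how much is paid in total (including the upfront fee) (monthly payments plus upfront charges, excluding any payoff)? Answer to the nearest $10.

Monthly rate = 10.33%/12 = 0.0086083; payment = 112,500 × 0.0086083 / (1 − (1+0.0086083)^−240) = $1,110.36.
Total outlay = 135 × $1,110.36 + $750.00 = $150,648.60.

$150,650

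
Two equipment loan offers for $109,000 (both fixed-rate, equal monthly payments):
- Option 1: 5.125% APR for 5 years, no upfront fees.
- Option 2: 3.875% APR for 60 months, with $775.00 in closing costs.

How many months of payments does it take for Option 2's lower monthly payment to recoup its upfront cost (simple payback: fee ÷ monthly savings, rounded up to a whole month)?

Option 1: at 5.125% the monthly rate is 0.0042708, so the payment is 109,000 × 0.0042708 / (1 − 1.0042708^−60) = $2,063.21.
Option 2: at 3.875% the monthly rate is 0.0032292, so the payment is 109,000 × 0.0032292 / (1 − 1.0032292^−60) = $2,001.26.
Monthly savings = $2,063.21 − $2,001.26 = $61.95.
Break-even = $775.00 / $61.95 = 12.51 → 13 months.

13 months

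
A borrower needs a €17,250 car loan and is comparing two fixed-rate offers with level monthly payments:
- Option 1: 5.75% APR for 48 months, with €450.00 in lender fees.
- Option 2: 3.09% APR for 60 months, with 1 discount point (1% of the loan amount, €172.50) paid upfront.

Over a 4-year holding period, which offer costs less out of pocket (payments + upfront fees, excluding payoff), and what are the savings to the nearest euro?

Option 1: at 5.75% the monthly rate is 0.0047917, so the payment is 17,250 × 0.0047917 / (1 − 1.0047917^−48) = €403.14.
Option 2: at 3.09% the monthly rate is 0.0025750, so the payment is 17,250 × 0.0025750 / (1 − 1.0025750^−60) = €310.65.
Over 48 months: Option 1 costs 48 × €403.14 + €450.00 = €19,800.72; Option 2 costs 48 × €310.65 + €172.50 = €15,083.70.
Option 2 is cheaper by €19,800.72 − €15,083.70 = €4,717.02.

Option 2 by €4,717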